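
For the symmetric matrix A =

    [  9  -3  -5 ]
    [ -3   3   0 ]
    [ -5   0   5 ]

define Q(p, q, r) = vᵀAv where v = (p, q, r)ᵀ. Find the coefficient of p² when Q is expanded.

9

The coefficient of p² is the diagonal entry A[1,1] = 9.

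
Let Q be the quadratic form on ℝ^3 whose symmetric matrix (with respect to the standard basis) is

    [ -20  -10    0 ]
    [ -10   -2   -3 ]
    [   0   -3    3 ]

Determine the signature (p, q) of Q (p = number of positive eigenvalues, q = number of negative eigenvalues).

(1, 1)

Applying the same elementary operations to the rows and columns of A produces a congruent diagonal matrix with entries -20, 3, 0.
So there are 1 positive, 1 negative, 1 zero pivots.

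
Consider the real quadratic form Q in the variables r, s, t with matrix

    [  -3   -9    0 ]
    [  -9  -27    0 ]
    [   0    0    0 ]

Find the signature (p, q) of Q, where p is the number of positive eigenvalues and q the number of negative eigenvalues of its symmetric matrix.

Row-reducing A symmetrically gives the diagonal entries -3, 0, 0.
So there are 1 negative, 2 zero pivots.

(0, 1)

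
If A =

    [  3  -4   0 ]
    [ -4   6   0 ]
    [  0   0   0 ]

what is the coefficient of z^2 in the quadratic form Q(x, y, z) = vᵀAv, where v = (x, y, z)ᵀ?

The coefficient of z^2 is the diagonal entry A[3,3] = 0.

0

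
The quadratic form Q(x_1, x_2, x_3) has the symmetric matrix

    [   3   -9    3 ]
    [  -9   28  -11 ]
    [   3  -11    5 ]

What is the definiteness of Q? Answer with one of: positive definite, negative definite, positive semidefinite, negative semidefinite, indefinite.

An LDLᵀ factorisation of A has diagonal entries 3, 1, -2.
So there are 2 positive, 1 negative pivots.
Hence Q is indefinite.

indefinite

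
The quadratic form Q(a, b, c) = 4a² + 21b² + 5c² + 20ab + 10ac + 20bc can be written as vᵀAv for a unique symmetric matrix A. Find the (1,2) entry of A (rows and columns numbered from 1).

The coefficient of a·b in Q is 20. For a symmetric A this equals A[1,2] + A[2,1] = 2·A[1,2].
So A[1,2] = 20/2 = 10.

10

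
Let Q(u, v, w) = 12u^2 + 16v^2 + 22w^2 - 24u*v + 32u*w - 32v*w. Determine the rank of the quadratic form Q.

3

The symmetric matrix is A = [[12, -12, 16], [-12, 16, -16], [16, -16, 22]].
An LDLᵀ factorisation of A has diagonal entries 12, 4, 2/3.
So there are 3 positive pivots.
The rank is the number of nonzero pivots: 3.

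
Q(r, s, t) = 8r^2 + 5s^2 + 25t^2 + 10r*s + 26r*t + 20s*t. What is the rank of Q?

3

The symmetric matrix is A = [[8, 5, 13], [5, 5, 10], [13, 10, 25]].
Congruent diagonalization of A (simultaneous row and column reduction) yields pivots 8, 15/8, 2.
That gives 3 positive pivots.
The rank is the number of nonzero pivots: 3.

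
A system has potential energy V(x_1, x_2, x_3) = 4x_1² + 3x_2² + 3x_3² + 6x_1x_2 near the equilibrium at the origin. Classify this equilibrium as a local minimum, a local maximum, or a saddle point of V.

The Hessian at the origin is H = [[8, 6, 0], [6, 6, 0], [0, 0, 6]].
An LDLᵀ factorisation of H has diagonal entries 8, 3/2, 6.
Counting signs: 3 positive.
H is positive definite, so the origin is a strict local minimum.

local minimum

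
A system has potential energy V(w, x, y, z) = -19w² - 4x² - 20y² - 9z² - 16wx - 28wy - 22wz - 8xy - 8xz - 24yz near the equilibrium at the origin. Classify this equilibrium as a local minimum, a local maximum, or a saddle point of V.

The Hessian at the origin is H = [[-38, -16, -28, -22], [-16, -8, -8, -8], [-28, -8, -40, -24], [-22, -8, -24, -18]].
Applying the same elementary operations to the rows and columns of H produces a congruent diagonal matrix with entries -38, -24/19, -8, -2.
So there are 4 negative pivots.
H is negative definite, so the origin is a strict local maximum.

local maximum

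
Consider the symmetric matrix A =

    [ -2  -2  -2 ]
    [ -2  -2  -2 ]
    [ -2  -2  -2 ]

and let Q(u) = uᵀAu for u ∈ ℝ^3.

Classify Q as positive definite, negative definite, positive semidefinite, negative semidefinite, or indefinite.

negative semidefinite

Congruent diagonalization of A (simultaneous row and column reduction) yields pivots -2, 0, 0.
That gives 1 negative, 2 zero pivots.
Hence Q is negative semidefinite.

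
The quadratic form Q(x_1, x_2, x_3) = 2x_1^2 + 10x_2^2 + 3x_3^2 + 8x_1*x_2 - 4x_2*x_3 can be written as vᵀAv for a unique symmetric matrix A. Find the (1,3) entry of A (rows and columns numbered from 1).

The coefficient of x_1·x_3 in Q is 0. For a symmetric A this equals A[1,3] + A[3,1] = 2·A[1,3].
So A[1,3] = 0/2 = 0.

0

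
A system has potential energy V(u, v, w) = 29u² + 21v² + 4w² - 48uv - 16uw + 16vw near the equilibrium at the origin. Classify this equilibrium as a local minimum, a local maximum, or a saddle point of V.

local minimum

The Hessian at the origin is H = [[58, -48, -16], [-48, 42, 16], [-16, 16, 8]].
Applying the same elementary operations to the rows and columns of H produces a congruent diagonal matrix with entries 58, 66/29, 8/33.
Counting signs: 3 positive.
H is positive definite, so the origin is a strict local minimum.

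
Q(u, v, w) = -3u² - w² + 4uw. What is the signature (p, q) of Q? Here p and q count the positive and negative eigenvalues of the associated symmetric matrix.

(1, 1)

The associated matrix is A = [[-3, 0, 2], [0, 0, 0], [2, 0, -1]].
Symmetric row and column elimination reduces A to a congruent diagonal form with pivots -3, 0, 1/3.
So there are 1 positive, 1 negative, 1 zero pivots.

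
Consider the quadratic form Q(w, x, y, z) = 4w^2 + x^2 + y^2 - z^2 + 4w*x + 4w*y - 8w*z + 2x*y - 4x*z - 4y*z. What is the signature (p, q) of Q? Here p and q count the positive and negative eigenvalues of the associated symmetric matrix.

(1, 1)

The symmetric matrix is A = [[4, 2, 2, -4], [2, 1, 1, -2], [2, 1, 1, -2], [-4, -2, -2, -1]].
Applying the same elementary operations to the rows and columns of A produces a congruent diagonal matrix with entries 4, 0, 0, -5.
That gives 1 positive, 1 negative, 2 zero pivots.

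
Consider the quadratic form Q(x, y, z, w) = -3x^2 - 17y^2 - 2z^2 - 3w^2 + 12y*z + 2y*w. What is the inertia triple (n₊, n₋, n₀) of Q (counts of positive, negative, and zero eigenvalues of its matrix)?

(1, 3, 0)

The associated matrix is A = [[-3, 0, 0, 0], [0, -17, 6, 1], [0, 6, -2, 0], [0, 1, 0, -3]].
An LDLᵀ factorisation of A has diagonal entries -3, -17, 2/17, -4.
Counting signs: 1 positive, 3 negative.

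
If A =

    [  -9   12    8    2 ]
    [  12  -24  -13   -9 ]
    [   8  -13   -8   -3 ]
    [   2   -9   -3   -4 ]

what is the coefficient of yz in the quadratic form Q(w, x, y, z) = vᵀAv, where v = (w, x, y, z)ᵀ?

The coefficient of yz is A[3,4] + A[4,3] = 2·(-3) = -6.

-6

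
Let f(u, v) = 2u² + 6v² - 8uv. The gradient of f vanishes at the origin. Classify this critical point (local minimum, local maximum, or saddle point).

The Hessian at the origin is H = [[4, -8], [-8, 12]].
det H = 4·12 − (-8)² = -16 < 0, so H is indefinite.
Therefore the origin is a saddle point.

saddle point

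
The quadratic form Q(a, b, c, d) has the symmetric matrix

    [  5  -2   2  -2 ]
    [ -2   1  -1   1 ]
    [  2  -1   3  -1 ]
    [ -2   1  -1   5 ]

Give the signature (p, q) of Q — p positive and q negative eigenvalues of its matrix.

(4, 0)

An LDLᵀ factorisation of A has diagonal entries 5, 1/5, 2, 4.
That gives 4 positive pivots.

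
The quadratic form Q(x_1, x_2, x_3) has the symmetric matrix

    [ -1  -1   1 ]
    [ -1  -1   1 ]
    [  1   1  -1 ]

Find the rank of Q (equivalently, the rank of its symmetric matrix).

1

Symmetric row and column elimination reduces A to a congruent diagonal form with pivots -1, 0, 0.
Counting signs: 1 negative, 2 zero.
The rank is the number of nonzero pivots: 1.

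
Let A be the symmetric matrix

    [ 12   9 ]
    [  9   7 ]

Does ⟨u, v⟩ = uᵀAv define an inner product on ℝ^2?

An LDLᵀ factorisation of A has diagonal entries 12, 1/4.
Counting signs: 2 positive.
Hence Q is positive definite.
⟨·,·⟩ is an inner product exactly when A is positive definite.

yes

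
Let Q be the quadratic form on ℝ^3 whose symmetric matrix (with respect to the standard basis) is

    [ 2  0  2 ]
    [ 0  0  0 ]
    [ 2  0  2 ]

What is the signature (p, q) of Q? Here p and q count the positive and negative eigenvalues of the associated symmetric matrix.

(1, 0)

Applying the same elementary operations to the rows and columns of A produces a congruent diagonal matrix with entries 2, 0, 0.
Counting signs: 1 positive, 2 zero.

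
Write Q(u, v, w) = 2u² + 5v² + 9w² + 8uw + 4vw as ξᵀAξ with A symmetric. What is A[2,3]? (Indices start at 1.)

2

The coefficient of v·w in Q is 4. For a symmetric A this equals A[2,3] + A[3,2] = 2·A[2,3].
So A[2,3] = 4/2 = 2.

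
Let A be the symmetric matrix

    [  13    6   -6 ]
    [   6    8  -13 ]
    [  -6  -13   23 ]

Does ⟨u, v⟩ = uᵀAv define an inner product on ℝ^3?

yes

Leading principal minors: Δ_1 = 13, Δ_2 = 68, Δ_3 = 15.
All leading principal minors are positive, so by Sylvester's criterion Q is positive definite.
⟨·,·⟩ is an inner product exactly when A is positive definite.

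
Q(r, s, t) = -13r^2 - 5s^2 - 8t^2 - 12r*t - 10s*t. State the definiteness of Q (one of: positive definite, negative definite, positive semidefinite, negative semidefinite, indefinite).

negative definite

The associated matrix is A = [[-13, 0, -6], [0, -5, -5], [-6, -5, -8]].
An LDLᵀ factorisation of A has diagonal entries -13, -5, -3/13.
So there are 3 negative pivots.
Hence Q is negative definite.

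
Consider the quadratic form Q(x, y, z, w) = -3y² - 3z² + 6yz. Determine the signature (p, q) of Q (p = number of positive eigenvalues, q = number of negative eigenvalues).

(0, 1)

Write A = [[0, 0, 0, 0], [0, -3, 3, 0], [0, 3, -3, 0], [0, 0, 0, 0]].
Applying the same elementary operations to the rows and columns of A produces a congruent diagonal matrix with entries 0, -3, 0, 0.
Counting signs: 1 negative, 3 zero.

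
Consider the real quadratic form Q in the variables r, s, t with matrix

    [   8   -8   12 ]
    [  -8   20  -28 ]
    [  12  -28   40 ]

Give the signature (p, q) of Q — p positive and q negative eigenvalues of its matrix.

An LDLᵀ factorisation of A has diagonal entries 8, 12, 2/3.
So there are 3 positive pivots.

(3, 0)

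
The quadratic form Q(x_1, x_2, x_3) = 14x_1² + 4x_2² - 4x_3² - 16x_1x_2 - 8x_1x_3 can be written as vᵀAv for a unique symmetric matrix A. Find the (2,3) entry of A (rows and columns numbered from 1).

The coefficient of x_2·x_3 in Q is 0. For a symmetric A this equals A[2,3] + A[3,2] = 2·A[2,3].
So A[2,3] = 0/2 = 0.

0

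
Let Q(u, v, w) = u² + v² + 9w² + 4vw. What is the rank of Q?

3

The associated matrix is A = [[1, 0, 0], [0, 1, 2], [0, 2, 9]].
An LDLᵀ factorisation of A has diagonal entries 1, 1, 5.
That gives 3 positive pivots.
The rank is the number of nonzero pivots: 3.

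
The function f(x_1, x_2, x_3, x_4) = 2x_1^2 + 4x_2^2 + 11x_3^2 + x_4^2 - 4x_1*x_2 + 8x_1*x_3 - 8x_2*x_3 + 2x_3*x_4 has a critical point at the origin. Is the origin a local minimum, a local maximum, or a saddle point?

The Hessian at the origin is H = [[4, -4, 8, 0], [-4, 8, -8, 0], [8, -8, 22, 2], [0, 0, 2, 2]].
Row-reducing H symmetrically gives the diagonal entries 4, 4, 6, 4/3.
Counting signs: 4 positive.
H is positive definite, so the origin is a strict local minimum.

local minimum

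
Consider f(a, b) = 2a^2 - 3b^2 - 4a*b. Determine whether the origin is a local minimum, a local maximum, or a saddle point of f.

The Hessian at the origin is H = [[4, -4], [-4, -6]].
det H = 4·-6 − (-4)² = -40 < 0, so H is indefinite.
Therefore the origin is a saddle point.

saddle point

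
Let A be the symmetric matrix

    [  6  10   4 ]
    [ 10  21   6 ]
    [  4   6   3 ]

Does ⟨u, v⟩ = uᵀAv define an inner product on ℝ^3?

An LDLᵀ factorisation of A has diagonal entries 6, 13/3, 3/13.
Counting signs: 3 positive.
Hence Q is positive definite.
⟨·,·⟩ is an inner product exactly when A is positive definite.

yes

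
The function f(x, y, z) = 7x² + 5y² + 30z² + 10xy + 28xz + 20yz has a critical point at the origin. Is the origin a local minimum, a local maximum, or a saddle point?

The Hessian at the origin is H = [[14, 10, 28], [10, 10, 20], [28, 20, 60]].
An LDLᵀ factorisation of H has diagonal entries 14, 20/7, 4.
So there are 3 positive pivots.
H is positive definite, so the origin is a strict local minimum.

local minimum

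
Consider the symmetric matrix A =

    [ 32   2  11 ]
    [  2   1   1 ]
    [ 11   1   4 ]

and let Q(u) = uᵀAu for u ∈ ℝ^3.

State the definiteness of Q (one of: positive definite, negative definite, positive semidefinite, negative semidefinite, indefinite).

Leading principal minors: Δ_1 = 32, Δ_2 = 28, Δ_3 = 3.
All leading principal minors are positive, so by Sylvester's criterion Q is positive definite.

positive definite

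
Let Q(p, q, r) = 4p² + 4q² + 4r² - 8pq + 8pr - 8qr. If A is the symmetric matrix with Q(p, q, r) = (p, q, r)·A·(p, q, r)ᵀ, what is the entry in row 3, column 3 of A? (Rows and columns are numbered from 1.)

4

The coefficient of r² in Q is 4, and that is exactly A[3,3].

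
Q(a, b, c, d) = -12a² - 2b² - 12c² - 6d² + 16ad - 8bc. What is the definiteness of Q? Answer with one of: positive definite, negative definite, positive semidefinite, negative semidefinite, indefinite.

The symmetric matrix of Q is A = [[-12, 0, 0, 8], [0, -2, -4, 0], [0, -4, -12, 0], [8, 0, 0, -6]].
Leading principal minors: Δ_1 = -12, Δ_2 = 24, Δ_3 = -96, Δ_4 = 64.
The signs alternate starting with Δ_1 < 0, so by Sylvester's criterion Q is negative definite.

negative definite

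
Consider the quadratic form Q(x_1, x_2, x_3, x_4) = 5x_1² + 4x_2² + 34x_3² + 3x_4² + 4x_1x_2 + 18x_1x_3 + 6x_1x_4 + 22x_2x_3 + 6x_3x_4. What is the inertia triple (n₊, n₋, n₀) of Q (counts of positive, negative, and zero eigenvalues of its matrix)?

(4, 0, 0)

The symmetric matrix is A = [[5, 2, 9, 3], [2, 4, 11, 0], [9, 11, 34, 3], [3, 0, 3, 3]].
Symmetric row and column elimination reduces A to a congruent diagonal form with pivots 5, 16/5, 11/16, 6/11.
Counting signs: 4 positive.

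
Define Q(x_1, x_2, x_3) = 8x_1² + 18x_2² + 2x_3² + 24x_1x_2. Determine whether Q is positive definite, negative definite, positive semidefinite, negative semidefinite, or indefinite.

positive semidefinite

Write A = [[8, 12, 0], [12, 18, 0], [0, 0, 2]].
Congruent diagonalization of A (simultaneous row and column reduction) yields pivots 8, 0, 2.
That gives 2 positive, 1 zero pivots.
Hence Q is positive semidefinite.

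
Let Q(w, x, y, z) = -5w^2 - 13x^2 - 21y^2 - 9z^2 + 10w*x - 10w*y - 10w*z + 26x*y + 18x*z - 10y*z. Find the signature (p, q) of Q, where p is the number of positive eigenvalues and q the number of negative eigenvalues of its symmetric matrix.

The associated matrix is A = [[-5, 5, -5, -5], [5, -13, 13, 9], [-5, 13, -21, -5], [-5, 9, -5, -9]].
Congruent diagonalization of A (simultaneous row and column reduction) yields pivots -5, -8, -8, 0.
That gives 3 negative, 1 zero pivots.

(0, 3)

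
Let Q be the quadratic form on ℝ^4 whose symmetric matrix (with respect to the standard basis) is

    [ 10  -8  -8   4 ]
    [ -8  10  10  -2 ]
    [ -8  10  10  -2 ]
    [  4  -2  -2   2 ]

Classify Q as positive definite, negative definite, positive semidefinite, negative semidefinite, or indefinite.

Congruent diagonalization of A (simultaneous row and column reduction) yields pivots 10, 18/5, 0, 0.
Counting signs: 2 positive, 2 zero.
Hence Q is positive semidefinite.

positive semidefinite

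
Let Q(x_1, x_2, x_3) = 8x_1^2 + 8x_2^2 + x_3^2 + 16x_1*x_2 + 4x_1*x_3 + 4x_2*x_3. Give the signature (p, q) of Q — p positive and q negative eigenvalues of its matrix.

(2, 0)

The associated matrix is A = [[8, 8, 2], [8, 8, 2], [2, 2, 1]].
Symmetric row and column elimination reduces A to a congruent diagonal form with pivots 8, 0, 1/2.
That gives 2 positive, 1 zero pivots.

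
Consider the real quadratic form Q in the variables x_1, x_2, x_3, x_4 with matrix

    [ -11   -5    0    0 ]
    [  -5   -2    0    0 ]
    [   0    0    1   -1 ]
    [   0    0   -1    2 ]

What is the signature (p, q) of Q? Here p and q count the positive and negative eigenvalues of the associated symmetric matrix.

(3, 1)

Congruent diagonalization of A (simultaneous row and column reduction) yields pivots -11, 3/11, 1, 1.
Counting signs: 3 positive, 1 negative.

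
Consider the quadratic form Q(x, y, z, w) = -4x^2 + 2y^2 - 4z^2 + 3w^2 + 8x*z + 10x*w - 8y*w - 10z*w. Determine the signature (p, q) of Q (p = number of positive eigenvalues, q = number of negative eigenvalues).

Write A = [[-4, 0, 4, 5], [0, 2, 0, -4], [4, 0, -4, -5], [5, -4, -5, 3]].
Row-reducing A symmetrically gives the diagonal entries -4, 2, 0, 5/4.
Counting signs: 2 positive, 1 negative, 1 zero.

(2, 1)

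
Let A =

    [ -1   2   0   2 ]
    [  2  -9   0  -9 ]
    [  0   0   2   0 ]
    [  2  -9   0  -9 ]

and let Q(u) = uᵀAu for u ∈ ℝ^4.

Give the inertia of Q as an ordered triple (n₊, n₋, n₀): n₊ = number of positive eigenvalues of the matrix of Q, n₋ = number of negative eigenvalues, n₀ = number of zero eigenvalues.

Congruent diagonalization of A (simultaneous row and column reduction) yields pivots -1, -5, 2, 0.
So there are 1 positive, 2 negative, 1 zero pivots.

(1, 2, 1)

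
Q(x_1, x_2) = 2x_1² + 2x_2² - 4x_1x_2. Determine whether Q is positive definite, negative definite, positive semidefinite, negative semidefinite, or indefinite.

The symmetric matrix of Q is [[2, -2], [-2, 2]].
For the 2×2 matrix [[2, -2], [-2, 2]]: det = 2·2 − (-2)² = 0, trace = 4.
det = 0 so one eigenvalue is zero; the form is semidefinite with the sign of the trace.

positive semidefinite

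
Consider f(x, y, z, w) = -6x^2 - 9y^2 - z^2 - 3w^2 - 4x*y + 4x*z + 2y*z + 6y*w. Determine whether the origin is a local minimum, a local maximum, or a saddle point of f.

local maximum

The Hessian at the origin is H = [[-12, -4, 4, 0], [-4, -18, 2, 6], [4, 2, -2, 0], [0, 6, 0, -6]].
Applying the same elementary operations to the rows and columns of H produces a congruent diagonal matrix with entries -12, -50/3, -16/25, -15/4.
That gives 4 negative pivots.
H is negative definite, so the origin is a strict local maximum.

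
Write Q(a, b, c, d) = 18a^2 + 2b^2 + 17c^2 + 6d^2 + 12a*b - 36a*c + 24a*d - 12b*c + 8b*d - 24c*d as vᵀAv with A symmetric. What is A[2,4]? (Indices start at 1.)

4

The coefficient of b·d in Q is 8. For a symmetric A this equals A[2,4] + A[4,2] = 2·A[2,4].
So A[2,4] = 8/2 = 4.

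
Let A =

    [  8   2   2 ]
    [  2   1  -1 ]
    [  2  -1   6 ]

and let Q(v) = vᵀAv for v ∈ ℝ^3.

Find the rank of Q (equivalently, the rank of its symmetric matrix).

Congruent diagonalization of A (simultaneous row and column reduction) yields pivots 8, 1/2, 1.
That gives 3 positive pivots.
The rank is the number of nonzero pivots: 3.

3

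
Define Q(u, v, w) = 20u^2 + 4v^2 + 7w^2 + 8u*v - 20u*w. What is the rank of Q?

Write A = [[20, 4, -10], [4, 4, 0], [-10, 0, 7]].
Congruent diagonalization of A (simultaneous row and column reduction) yields pivots 20, 16/5, 3/4.
Counting signs: 3 positive.
The rank is the number of nonzero pivots: 3.

3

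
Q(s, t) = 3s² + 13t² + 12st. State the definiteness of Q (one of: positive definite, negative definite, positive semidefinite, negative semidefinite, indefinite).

positive definite

Write A = [[3, 6], [6, 13]].
Congruent diagonalization of A (simultaneous row and column reduction) yields pivots 3, 1.
That gives 2 positive pivots.
Hence Q is positive definite.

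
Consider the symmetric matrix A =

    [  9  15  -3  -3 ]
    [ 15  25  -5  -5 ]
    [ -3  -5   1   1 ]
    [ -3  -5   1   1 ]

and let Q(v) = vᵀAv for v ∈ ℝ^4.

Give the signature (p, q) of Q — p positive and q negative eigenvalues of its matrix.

Row-reducing A symmetrically gives the diagonal entries 9, 0, 0, 0.
Counting signs: 1 positive, 3 zero.

(1, 0)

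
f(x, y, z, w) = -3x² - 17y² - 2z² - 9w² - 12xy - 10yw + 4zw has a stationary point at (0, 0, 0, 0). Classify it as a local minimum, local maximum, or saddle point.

The Hessian at the origin is H = [[-6, -12, 0, 0], [-12, -34, 0, -10], [0, 0, -4, 4], [0, -10, 4, -18]].
Applying the same elementary operations to the rows and columns of H produces a congruent diagonal matrix with entries -6, -10, -4, -4.
Counting signs: 4 negative.
H is negative definite, so the origin is a strict local maximum.

local maximum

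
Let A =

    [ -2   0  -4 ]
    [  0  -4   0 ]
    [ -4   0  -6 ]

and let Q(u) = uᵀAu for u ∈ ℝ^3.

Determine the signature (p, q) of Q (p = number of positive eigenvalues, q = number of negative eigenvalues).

Applying the same elementary operations to the rows and columns of A produces a congruent diagonal matrix with entries -2, -4, 2.
That gives 1 positive, 2 negative pivots.

(1, 2)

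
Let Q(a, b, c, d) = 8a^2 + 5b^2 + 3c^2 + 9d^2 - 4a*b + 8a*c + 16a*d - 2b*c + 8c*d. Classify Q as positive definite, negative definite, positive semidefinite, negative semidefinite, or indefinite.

The symmetric matrix of Q is A = [[8, -2, 4, 8], [-2, 5, -1, 0], [4, -1, 3, 4], [8, 0, 4, 9]].
Leading principal minors: Δ_1 = 8, Δ_2 = 36, Δ_3 = 36, Δ_4 = 4.
All leading principal minors are positive, so by Sylvester's criterion Q is positive definite.

positive definite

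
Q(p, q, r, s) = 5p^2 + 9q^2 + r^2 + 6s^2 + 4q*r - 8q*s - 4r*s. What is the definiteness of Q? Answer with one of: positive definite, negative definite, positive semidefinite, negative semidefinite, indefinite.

The associated matrix is A = [[5, 0, 0, 0], [0, 9, 2, -4], [0, 2, 1, -2], [0, -4, -2, 6]].
An LDLᵀ factorisation of A has diagonal entries 5, 9, 5/9, 2.
That gives 4 positive pivots.
Hence Q is positive definite.

positive definite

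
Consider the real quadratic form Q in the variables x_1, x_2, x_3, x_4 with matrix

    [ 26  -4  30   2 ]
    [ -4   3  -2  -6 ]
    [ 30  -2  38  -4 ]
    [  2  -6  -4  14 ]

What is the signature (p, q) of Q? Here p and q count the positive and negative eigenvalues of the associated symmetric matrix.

Congruent diagonalization of A (simultaneous row and column reduction) yields pivots 26, 31/13, 16/31, 1/4.
So there are 4 positive pivots.

(4, 0)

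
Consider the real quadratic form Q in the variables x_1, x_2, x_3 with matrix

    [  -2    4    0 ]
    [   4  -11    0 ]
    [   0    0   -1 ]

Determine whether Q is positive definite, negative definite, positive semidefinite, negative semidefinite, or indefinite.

negative definite

Leading principal minors: Δ_1 = -2, Δ_2 = 6, Δ_3 = -6.
The signs alternate starting with Δ_1 < 0, so by Sylvester's criterion Q is negative definite.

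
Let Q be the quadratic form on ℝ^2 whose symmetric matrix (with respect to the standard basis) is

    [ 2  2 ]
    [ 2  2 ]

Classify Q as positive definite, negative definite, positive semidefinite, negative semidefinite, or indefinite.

Row-reducing A symmetrically gives the diagonal entries 2, 0.
Counting signs: 1 positive, 1 zero.
Hence Q is positive semidefinite.

positive semidefinite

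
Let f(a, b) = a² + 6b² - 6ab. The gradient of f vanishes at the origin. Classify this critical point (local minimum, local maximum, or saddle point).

The Hessian at the origin is H = [[2, -6], [-6, 12]].
det H = 2·12 − (-6)² = -12 < 0, so H is indefinite.
Therefore the origin is a saddle point.

saddle point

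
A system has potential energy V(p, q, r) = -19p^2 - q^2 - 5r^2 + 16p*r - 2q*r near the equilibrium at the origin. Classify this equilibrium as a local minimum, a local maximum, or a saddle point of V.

The Hessian at the origin is H = [[-38, 0, 16], [0, -2, -2], [16, -2, -10]].
Congruent diagonalization of H (simultaneous row and column reduction) yields pivots -38, -2, -24/19.
Counting signs: 3 negative.
H is negative definite, so the origin is a strict local maximum.

local maximum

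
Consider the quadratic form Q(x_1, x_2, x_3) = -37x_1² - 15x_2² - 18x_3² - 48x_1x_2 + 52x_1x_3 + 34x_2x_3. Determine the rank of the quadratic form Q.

3

The associated matrix is A = [[-37, -24, 26], [-24, -15, 17], [26, 17, -18]].
Applying the same elementary operations to the rows and columns of A produces a congruent diagonal matrix with entries -37, 21/37, 5/21.
So there are 2 positive, 1 negative pivots.
The rank is the number of nonzero pivots: 3.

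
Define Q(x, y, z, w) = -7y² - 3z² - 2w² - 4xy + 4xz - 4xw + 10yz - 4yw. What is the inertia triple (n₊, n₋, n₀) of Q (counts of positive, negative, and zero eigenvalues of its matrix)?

The symmetric matrix is A = [[0, -2, 2, -2], [-2, -7, 5, -2], [2, 5, -3, 0], [-2, -2, 0, -2]].
By Sylvester's law of inertia any congruent diagonalization of A has 1 positive, 2 negative and 1 zero entries.

(1, 2, 1)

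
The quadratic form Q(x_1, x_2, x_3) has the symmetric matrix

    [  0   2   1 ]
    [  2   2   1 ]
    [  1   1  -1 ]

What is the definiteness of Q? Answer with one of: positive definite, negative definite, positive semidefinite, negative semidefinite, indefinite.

A is congruent to a diagonal matrix with 1 positive, 2 negative and 0 zero entries, so Q is indefinite.

indefinite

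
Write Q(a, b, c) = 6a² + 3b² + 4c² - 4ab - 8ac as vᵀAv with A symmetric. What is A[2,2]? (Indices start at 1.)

3

The coefficient of b² in Q is 3, and that is exactly A[2,2].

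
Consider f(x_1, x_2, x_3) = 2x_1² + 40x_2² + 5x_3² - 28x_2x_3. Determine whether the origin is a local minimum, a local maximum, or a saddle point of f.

local minimum

The Hessian at the origin is H = [[4, 0, 0], [0, 80, -28], [0, -28, 10]].
An LDLᵀ factorisation of H has diagonal entries 4, 80, 1/5.
That gives 3 positive pivots.
H is positive definite, so the origin is a strict local minimum.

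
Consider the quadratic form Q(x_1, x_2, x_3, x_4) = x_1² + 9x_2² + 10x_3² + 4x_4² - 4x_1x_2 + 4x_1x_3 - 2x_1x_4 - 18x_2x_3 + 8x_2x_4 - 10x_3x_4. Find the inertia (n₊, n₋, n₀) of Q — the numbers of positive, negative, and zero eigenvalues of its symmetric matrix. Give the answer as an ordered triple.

Write A = [[1, -2, 2, -1], [-2, 9, -9, 4], [2, -9, 10, -5], [-1, 4, -5, 4]].
Congruent diagonalization of A (simultaneous row and column reduction) yields pivots 1, 5, 1, 6/5.
So there are 4 positive pivots.

(4, 0, 0)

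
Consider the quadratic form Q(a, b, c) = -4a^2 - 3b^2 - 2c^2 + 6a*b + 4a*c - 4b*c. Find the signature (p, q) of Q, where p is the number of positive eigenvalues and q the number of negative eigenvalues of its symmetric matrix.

(0, 3)

Write A = [[-4, 3, 2], [3, -3, -2], [2, -2, -2]].
Symmetric row and column elimination reduces A to a congruent diagonal form with pivots -4, -3/4, -2/3.
That gives 3 negative pivots.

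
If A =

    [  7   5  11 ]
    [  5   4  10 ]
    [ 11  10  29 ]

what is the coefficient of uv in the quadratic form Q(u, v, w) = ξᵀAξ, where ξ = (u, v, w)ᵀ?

10

The coefficient of uv is A[1,2] + A[2,1] = 2·5 = 10.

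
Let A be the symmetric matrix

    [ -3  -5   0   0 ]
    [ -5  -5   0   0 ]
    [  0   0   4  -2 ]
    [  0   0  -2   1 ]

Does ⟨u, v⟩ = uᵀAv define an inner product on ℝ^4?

no

Congruent diagonalization of A (simultaneous row and column reduction) yields pivots -3, 10/3, 4, 0.
So there are 2 positive, 1 negative, 1 zero pivots.
Hence Q is indefinite.
⟨·,·⟩ is an inner product exactly when A is positive definite.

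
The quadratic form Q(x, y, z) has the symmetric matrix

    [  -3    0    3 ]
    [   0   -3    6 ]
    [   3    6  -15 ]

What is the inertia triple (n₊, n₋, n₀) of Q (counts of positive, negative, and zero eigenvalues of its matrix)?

(0, 2, 1)

Symmetric row and column elimination reduces A to a congruent diagonal form with pivots -3, -3, 0.
So there are 2 negative, 1 zero pivots.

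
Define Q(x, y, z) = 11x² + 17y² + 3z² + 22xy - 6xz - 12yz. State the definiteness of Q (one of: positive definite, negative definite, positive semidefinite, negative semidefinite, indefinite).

positive definite

The symmetric matrix is A = [[11, 11, -3], [11, 17, -6], [-3, -6, 3]].
Symmetric row and column elimination reduces A to a congruent diagonal form with pivots 11, 6, 15/22.
So there are 3 positive pivots.
Hence Q is positive definite.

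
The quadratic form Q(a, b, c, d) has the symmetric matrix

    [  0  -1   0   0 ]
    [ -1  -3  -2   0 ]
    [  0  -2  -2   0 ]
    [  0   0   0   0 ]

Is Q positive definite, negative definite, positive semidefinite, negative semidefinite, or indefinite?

A is congruent to a diagonal matrix with 1 positive, 2 negative and 1 zero entries, so Q is indefinite.

indefinite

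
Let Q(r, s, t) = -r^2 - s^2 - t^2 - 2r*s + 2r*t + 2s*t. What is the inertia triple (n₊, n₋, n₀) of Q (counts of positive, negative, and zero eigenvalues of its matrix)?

The associated matrix is A = [[-1, -1, 1], [-1, -1, 1], [1, 1, -1]].
Row-reducing A symmetrically gives the diagonal entries -1, 0, 0.
That gives 1 negative, 2 zero pivots.

(0, 1, 2)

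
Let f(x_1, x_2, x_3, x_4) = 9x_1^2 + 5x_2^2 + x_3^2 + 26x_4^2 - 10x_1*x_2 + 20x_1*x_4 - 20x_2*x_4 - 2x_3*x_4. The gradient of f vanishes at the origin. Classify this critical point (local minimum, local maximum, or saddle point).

The Hessian at the origin is H = [[18, -10, 0, 20], [-10, 10, 0, -20], [0, 0, 2, -2], [20, -20, -2, 52]].
Applying the same elementary operations to the rows and columns of H produces a congruent diagonal matrix with entries 18, 40/9, 2, 10.
Counting signs: 4 positive.
H is positive definite, so the origin is a strict local minimum.

local minimum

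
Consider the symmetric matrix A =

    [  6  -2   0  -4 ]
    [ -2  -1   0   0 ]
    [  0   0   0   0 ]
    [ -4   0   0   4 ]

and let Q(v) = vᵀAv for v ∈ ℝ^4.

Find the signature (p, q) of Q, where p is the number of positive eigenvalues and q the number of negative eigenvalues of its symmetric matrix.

(2, 1)

Applying the same elementary operations to the rows and columns of A produces a congruent diagonal matrix with entries 6, -5/3, 0, 12/5.
Counting signs: 2 positive, 1 negative, 1 zero.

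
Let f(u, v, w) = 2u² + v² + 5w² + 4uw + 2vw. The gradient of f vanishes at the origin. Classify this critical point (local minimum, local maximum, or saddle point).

The Hessian at the origin is H = [[4, 0, 4], [0, 2, 2], [4, 2, 10]].
An LDLᵀ factorisation of H has diagonal entries 4, 2, 4.
That gives 3 positive pivots.
H is positive definite, so the origin is a strict local minimum.

local minimum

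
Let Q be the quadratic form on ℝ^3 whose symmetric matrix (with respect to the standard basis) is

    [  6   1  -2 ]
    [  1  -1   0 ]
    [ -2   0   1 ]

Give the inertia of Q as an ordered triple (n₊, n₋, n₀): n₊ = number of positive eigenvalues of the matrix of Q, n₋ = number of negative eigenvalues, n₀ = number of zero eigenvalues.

Congruent diagonalization of A (simultaneous row and column reduction) yields pivots 6, -7/6, 3/7.
That gives 2 positive, 1 negative pivots.

(2, 1, 0)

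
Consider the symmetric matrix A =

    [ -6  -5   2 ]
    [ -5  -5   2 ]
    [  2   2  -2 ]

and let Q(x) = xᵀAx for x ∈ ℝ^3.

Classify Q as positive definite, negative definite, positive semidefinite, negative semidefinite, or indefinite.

negative definite

Symmetric row and column elimination reduces A to a congruent diagonal form with pivots -6, -5/6, -6/5.
So there are 3 negative pivots.
Hence Q is negative definite.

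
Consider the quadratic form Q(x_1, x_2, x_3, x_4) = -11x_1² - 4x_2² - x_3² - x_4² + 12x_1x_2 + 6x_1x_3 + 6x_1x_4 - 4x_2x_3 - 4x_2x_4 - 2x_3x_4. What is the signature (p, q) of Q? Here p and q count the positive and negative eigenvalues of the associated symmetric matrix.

The symmetric matrix is A = [[-11, 6, 3, 3], [6, -4, -2, -2], [3, -2, -1, -1], [3, -2, -1, -1]].
Applying the same elementary operations to the rows and columns of A produces a congruent diagonal matrix with entries -11, -8/11, 0, 0.
Counting signs: 2 negative, 2 zero.

(0, 2)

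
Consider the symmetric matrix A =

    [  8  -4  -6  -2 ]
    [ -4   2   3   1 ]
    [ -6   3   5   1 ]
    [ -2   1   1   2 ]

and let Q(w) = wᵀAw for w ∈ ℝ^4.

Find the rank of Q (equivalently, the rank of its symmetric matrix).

Row-reducing A symmetrically gives the diagonal entries 8, 0, 1/2, 1.
That gives 3 positive, 1 zero pivots.
The rank is the number of nonzero pivots: 3.

3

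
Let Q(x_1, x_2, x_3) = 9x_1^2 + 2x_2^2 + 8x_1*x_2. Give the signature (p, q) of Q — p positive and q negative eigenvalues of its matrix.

(2, 0)

The symmetric matrix is A = [[9, 4, 0], [4, 2, 0], [0, 0, 0]].
Symmetric row and column elimination reduces A to a congruent diagonal form with pivots 9, 2/9, 0.
That gives 2 positive, 1 zero pivots.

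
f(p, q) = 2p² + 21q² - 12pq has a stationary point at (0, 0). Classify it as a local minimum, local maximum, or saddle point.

local minimum

The Hessian at the origin is H = [[4, -12], [-12, 42]].
det H = 4·42 − (-12)² = 24 > 0 and H[1,1] = 4 > 0, so H is positive definite.
Therefore the origin is a local minimum.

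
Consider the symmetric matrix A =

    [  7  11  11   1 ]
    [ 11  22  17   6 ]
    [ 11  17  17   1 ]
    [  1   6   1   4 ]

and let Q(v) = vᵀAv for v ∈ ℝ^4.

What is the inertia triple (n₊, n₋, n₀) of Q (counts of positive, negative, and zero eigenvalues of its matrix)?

Symmetric row and column elimination reduces A to a congruent diagonal form with pivots 7, 33/7, -10/33, 0.
So there are 2 positive, 1 negative, 1 zero pivots.

(2, 1, 1)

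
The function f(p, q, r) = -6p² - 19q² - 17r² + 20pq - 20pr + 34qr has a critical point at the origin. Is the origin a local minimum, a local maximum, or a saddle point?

The Hessian at the origin is H = [[-12, 20, -20], [20, -38, 34], [-20, 34, -34]].
Applying the same elementary operations to the rows and columns of H produces a congruent diagonal matrix with entries -12, -14/3, -4/7.
Counting signs: 3 negative.
H is negative definite, so the origin is a strict local maximum.

local maximum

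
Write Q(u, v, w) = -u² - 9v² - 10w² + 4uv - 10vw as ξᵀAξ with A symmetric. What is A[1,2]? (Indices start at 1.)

The coefficient of u·v in Q is 4. For a symmetric A this equals A[1,2] + A[2,1] = 2·A[1,2].
So A[1,2] = 4/2 = 2.

2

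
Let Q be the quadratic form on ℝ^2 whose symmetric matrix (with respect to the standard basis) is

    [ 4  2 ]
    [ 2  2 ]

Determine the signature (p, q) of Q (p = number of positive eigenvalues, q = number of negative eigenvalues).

Row-reducing A symmetrically gives the diagonal entries 4, 1.
That gives 2 positive pivots.

(2, 0)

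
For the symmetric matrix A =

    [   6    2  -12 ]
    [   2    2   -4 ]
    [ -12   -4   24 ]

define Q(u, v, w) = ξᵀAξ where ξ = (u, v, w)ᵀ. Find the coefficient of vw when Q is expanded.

The coefficient of vw is A[2,3] + A[3,2] = 2·(-4) = -8.

-8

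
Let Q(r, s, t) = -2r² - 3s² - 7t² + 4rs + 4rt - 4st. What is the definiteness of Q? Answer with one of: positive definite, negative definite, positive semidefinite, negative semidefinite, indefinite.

negative definite

Write A = [[-2, 2, 2], [2, -3, -2], [2, -2, -7]].
An LDLᵀ factorisation of A has diagonal entries -2, -1, -5.
So there are 3 negative pivots.
Hence Q is negative definite.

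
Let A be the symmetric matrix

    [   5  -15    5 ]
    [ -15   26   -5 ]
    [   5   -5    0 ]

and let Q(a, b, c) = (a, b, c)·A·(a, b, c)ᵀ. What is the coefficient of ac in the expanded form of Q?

10

The coefficient of ac is A[1,3] + A[3,1] = 2·5 = 10.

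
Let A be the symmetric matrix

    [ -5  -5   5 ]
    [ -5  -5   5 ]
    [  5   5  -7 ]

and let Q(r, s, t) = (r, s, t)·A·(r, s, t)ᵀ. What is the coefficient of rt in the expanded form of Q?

10

The coefficient of rt is A[1,3] + A[3,1] = 2·5 = 10.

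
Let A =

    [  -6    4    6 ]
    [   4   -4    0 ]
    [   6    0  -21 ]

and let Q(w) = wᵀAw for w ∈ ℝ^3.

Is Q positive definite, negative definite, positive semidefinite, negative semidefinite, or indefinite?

Congruent diagonalization of A (simultaneous row and column reduction) yields pivots -6, -4/3, -3.
So there are 3 negative pivots.
Hence Q is negative definite.

negative definite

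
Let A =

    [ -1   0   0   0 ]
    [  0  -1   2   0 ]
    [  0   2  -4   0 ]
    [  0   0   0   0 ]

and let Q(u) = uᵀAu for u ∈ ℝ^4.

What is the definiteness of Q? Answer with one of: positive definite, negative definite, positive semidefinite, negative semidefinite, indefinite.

negative semidefinite

Applying the same elementary operations to the rows and columns of A produces a congruent diagonal matrix with entries -1, -1, 0, 0.
That gives 2 negative, 2 zero pivots.
Hence Q is negative semidefinite.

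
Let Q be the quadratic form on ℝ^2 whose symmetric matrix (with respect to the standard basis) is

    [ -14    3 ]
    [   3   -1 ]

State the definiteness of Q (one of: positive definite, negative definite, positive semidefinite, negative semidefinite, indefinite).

Leading principal minors: Δ_1 = -14, Δ_2 = 5.
The signs alternate starting with Δ_1 < 0, so by Sylvester's criterion Q is negative definite.

negative definite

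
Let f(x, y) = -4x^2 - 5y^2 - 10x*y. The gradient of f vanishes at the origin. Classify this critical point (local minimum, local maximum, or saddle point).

saddle point

The Hessian at the origin is H = [[-8, -10], [-10, -10]].
det H = -8·-10 − (-10)² = -20 < 0, so H is indefinite.
Therefore the origin is a saddle point.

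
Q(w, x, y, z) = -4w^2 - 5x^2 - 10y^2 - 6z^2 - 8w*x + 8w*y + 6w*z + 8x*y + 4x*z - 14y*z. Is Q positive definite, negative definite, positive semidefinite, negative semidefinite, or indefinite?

negative definite

The symmetric matrix of Q is A = [[-4, -4, 4, 3], [-4, -5, 4, 2], [4, 4, -10, -7], [3, 2, -7, -6]].
Leading principal minors: Δ_1 = -4, Δ_2 = 4, Δ_3 = -24, Δ_4 = 2.
The signs alternate starting with Δ_1 < 0, so by Sylvester's criterion Q is negative definite.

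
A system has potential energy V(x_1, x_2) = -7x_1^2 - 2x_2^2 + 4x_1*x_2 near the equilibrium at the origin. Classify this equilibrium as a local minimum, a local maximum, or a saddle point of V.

local maximum

The Hessian at the origin is H = [[-14, 4], [4, -4]].
det H = -14·-4 − (4)² = 40 > 0 and H[1,1] = -14 < 0, so H is negative definite.
Therefore the origin is a local maximum.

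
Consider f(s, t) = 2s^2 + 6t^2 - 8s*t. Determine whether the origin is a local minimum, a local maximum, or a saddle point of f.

saddle point

The Hessian at the origin is H = [[4, -8], [-8, 12]].
det H = 4·12 − (-8)² = -16 < 0, so H is indefinite.
Therefore the origin is a saddle point.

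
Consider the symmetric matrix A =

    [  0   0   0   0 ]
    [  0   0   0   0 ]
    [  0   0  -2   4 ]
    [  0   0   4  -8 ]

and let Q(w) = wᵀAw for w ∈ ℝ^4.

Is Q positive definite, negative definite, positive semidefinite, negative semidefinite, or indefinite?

negative semidefinite

Congruent diagonalization of A (simultaneous row and column reduction) yields pivots 0, 0, -2, 0.
That gives 1 negative, 3 zero pivots.
Hence Q is negative semidefinite.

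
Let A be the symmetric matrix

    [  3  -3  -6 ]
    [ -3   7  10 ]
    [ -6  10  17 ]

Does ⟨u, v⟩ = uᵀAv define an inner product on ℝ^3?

yes

Congruent diagonalization of A (simultaneous row and column reduction) yields pivots 3, 4, 1.
That gives 3 positive pivots.
Hence Q is positive definite.
⟨·,·⟩ is an inner product exactly when A is positive definite.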